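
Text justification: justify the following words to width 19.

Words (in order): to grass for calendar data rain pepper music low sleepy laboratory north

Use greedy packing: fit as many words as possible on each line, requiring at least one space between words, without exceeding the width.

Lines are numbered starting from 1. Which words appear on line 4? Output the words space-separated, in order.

Line 1: ['to', 'grass', 'for'] (min_width=12, slack=7)
Line 2: ['calendar', 'data', 'rain'] (min_width=18, slack=1)
Line 3: ['pepper', 'music', 'low'] (min_width=16, slack=3)
Line 4: ['sleepy', 'laboratory'] (min_width=17, slack=2)
Line 5: ['north'] (min_width=5, slack=14)

Answer: sleepy laboratory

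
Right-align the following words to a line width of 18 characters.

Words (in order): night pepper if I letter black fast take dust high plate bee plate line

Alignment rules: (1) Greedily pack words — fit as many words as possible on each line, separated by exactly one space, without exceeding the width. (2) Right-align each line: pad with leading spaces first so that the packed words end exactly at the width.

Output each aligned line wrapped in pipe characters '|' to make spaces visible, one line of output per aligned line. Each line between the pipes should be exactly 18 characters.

Answer: | night pepper if I|
| letter black fast|
|    take dust high|
|   plate bee plate|
|              line|

Derivation:
Line 1: ['night', 'pepper', 'if', 'I'] (min_width=17, slack=1)
Line 2: ['letter', 'black', 'fast'] (min_width=17, slack=1)
Line 3: ['take', 'dust', 'high'] (min_width=14, slack=4)
Line 4: ['plate', 'bee', 'plate'] (min_width=15, slack=3)
Line 5: ['line'] (min_width=4, slack=14)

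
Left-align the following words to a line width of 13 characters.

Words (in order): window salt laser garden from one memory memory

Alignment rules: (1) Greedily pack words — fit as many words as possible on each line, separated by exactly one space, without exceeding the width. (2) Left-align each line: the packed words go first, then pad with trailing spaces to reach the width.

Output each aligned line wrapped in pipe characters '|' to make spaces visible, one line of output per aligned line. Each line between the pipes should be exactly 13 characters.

Line 1: ['window', 'salt'] (min_width=11, slack=2)
Line 2: ['laser', 'garden'] (min_width=12, slack=1)
Line 3: ['from', 'one'] (min_width=8, slack=5)
Line 4: ['memory', 'memory'] (min_width=13, slack=0)

Answer: |window salt  |
|laser garden |
|from one     |
|memory memory|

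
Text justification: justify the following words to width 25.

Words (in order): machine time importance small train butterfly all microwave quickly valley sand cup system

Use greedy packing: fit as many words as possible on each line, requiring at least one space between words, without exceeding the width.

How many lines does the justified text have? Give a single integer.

Answer: 4

Derivation:
Line 1: ['machine', 'time', 'importance'] (min_width=23, slack=2)
Line 2: ['small', 'train', 'butterfly', 'all'] (min_width=25, slack=0)
Line 3: ['microwave', 'quickly', 'valley'] (min_width=24, slack=1)
Line 4: ['sand', 'cup', 'system'] (min_width=15, slack=10)
Total lines: 4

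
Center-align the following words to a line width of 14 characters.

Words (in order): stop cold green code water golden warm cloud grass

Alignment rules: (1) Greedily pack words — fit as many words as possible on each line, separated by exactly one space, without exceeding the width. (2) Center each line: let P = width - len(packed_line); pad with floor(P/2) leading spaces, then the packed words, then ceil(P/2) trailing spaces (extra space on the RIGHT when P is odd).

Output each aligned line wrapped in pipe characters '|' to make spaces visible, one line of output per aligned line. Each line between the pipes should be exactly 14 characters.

Answer: |  stop cold   |
|  green code  |
| water golden |
|  warm cloud  |
|    grass     |

Derivation:
Line 1: ['stop', 'cold'] (min_width=9, slack=5)
Line 2: ['green', 'code'] (min_width=10, slack=4)
Line 3: ['water', 'golden'] (min_width=12, slack=2)
Line 4: ['warm', 'cloud'] (min_width=10, slack=4)
Line 5: ['grass'] (min_width=5, slack=9)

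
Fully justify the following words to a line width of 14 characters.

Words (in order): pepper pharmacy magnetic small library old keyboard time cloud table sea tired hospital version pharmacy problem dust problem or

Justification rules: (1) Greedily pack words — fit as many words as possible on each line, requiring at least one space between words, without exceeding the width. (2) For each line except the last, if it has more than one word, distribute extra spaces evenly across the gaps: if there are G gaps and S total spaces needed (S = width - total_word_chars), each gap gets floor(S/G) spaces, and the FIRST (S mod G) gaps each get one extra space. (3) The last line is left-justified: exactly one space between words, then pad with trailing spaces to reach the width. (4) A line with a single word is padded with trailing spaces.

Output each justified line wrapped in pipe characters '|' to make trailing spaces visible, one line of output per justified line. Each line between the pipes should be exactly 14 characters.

Line 1: ['pepper'] (min_width=6, slack=8)
Line 2: ['pharmacy'] (min_width=8, slack=6)
Line 3: ['magnetic', 'small'] (min_width=14, slack=0)
Line 4: ['library', 'old'] (min_width=11, slack=3)
Line 5: ['keyboard', 'time'] (min_width=13, slack=1)
Line 6: ['cloud', 'table'] (min_width=11, slack=3)
Line 7: ['sea', 'tired'] (min_width=9, slack=5)
Line 8: ['hospital'] (min_width=8, slack=6)
Line 9: ['version'] (min_width=7, slack=7)
Line 10: ['pharmacy'] (min_width=8, slack=6)
Line 11: ['problem', 'dust'] (min_width=12, slack=2)
Line 12: ['problem', 'or'] (min_width=10, slack=4)

Answer: |pepper        |
|pharmacy      |
|magnetic small|
|library    old|
|keyboard  time|
|cloud    table|
|sea      tired|
|hospital      |
|version       |
|pharmacy      |
|problem   dust|
|problem or    |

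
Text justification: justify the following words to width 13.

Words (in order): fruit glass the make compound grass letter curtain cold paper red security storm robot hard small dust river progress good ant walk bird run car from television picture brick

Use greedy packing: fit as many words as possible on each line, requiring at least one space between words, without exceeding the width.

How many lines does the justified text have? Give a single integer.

Answer: 15

Derivation:
Line 1: ['fruit', 'glass'] (min_width=11, slack=2)
Line 2: ['the', 'make'] (min_width=8, slack=5)
Line 3: ['compound'] (min_width=8, slack=5)
Line 4: ['grass', 'letter'] (min_width=12, slack=1)
Line 5: ['curtain', 'cold'] (min_width=12, slack=1)
Line 6: ['paper', 'red'] (min_width=9, slack=4)
Line 7: ['security'] (min_width=8, slack=5)
Line 8: ['storm', 'robot'] (min_width=11, slack=2)
Line 9: ['hard', 'small'] (min_width=10, slack=3)
Line 10: ['dust', 'river'] (min_width=10, slack=3)
Line 11: ['progress', 'good'] (min_width=13, slack=0)
Line 12: ['ant', 'walk', 'bird'] (min_width=13, slack=0)
Line 13: ['run', 'car', 'from'] (min_width=12, slack=1)
Line 14: ['television'] (min_width=10, slack=3)
Line 15: ['picture', 'brick'] (min_width=13, slack=0)
Total lines: 15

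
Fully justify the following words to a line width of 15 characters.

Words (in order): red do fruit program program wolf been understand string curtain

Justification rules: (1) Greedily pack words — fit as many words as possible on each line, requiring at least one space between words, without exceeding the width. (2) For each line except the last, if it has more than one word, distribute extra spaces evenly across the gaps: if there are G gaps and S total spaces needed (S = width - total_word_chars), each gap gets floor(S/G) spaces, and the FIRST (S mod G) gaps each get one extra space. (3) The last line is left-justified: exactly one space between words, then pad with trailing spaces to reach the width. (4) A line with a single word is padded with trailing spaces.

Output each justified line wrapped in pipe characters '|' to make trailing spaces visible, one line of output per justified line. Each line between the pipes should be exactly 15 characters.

Answer: |red   do  fruit|
|program program|
|wolf       been|
|understand     |
|string curtain |

Derivation:
Line 1: ['red', 'do', 'fruit'] (min_width=12, slack=3)
Line 2: ['program', 'program'] (min_width=15, slack=0)
Line 3: ['wolf', 'been'] (min_width=9, slack=6)
Line 4: ['understand'] (min_width=10, slack=5)
Line 5: ['string', 'curtain'] (min_width=14, slack=1)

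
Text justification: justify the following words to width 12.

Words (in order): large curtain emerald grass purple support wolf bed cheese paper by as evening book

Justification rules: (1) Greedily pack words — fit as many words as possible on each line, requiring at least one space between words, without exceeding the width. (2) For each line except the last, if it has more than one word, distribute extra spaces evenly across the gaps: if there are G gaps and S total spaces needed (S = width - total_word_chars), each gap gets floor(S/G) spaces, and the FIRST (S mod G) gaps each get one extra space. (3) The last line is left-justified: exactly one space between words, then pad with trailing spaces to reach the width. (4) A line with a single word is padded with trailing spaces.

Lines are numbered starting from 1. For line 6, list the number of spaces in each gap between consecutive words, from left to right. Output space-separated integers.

Answer: 3

Derivation:
Line 1: ['large'] (min_width=5, slack=7)
Line 2: ['curtain'] (min_width=7, slack=5)
Line 3: ['emerald'] (min_width=7, slack=5)
Line 4: ['grass', 'purple'] (min_width=12, slack=0)
Line 5: ['support', 'wolf'] (min_width=12, slack=0)
Line 6: ['bed', 'cheese'] (min_width=10, slack=2)
Line 7: ['paper', 'by', 'as'] (min_width=11, slack=1)
Line 8: ['evening', 'book'] (min_width=12, slack=0)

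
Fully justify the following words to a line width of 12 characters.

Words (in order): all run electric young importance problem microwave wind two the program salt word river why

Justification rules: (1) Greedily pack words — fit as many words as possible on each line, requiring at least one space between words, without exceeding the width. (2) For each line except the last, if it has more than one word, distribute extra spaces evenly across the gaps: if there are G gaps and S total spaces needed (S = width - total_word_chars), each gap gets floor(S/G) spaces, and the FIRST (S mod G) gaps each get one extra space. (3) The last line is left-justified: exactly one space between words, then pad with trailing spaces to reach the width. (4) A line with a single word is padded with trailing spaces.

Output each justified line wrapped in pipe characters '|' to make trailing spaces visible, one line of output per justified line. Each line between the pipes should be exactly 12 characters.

Line 1: ['all', 'run'] (min_width=7, slack=5)
Line 2: ['electric'] (min_width=8, slack=4)
Line 3: ['young'] (min_width=5, slack=7)
Line 4: ['importance'] (min_width=10, slack=2)
Line 5: ['problem'] (min_width=7, slack=5)
Line 6: ['microwave'] (min_width=9, slack=3)
Line 7: ['wind', 'two', 'the'] (min_width=12, slack=0)
Line 8: ['program', 'salt'] (min_width=12, slack=0)
Line 9: ['word', 'river'] (min_width=10, slack=2)
Line 10: ['why'] (min_width=3, slack=9)

Answer: |all      run|
|electric    |
|young       |
|importance  |
|problem     |
|microwave   |
|wind two the|
|program salt|
|word   river|
|why         |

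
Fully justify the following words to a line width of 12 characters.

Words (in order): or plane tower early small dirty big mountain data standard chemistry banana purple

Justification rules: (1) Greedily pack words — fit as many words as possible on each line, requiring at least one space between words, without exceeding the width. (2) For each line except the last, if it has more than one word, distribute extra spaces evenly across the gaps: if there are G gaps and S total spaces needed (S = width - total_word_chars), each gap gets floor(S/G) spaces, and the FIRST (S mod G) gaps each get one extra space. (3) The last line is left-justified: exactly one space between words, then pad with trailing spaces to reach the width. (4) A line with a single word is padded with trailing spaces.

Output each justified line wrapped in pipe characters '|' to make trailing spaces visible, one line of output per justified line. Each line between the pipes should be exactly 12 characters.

Answer: |or     plane|
|tower  early|
|small  dirty|
|big mountain|
|data        |
|standard    |
|chemistry   |
|banana      |
|purple      |

Derivation:
Line 1: ['or', 'plane'] (min_width=8, slack=4)
Line 2: ['tower', 'early'] (min_width=11, slack=1)
Line 3: ['small', 'dirty'] (min_width=11, slack=1)
Line 4: ['big', 'mountain'] (min_width=12, slack=0)
Line 5: ['data'] (min_width=4, slack=8)
Line 6: ['standard'] (min_width=8, slack=4)
Line 7: ['chemistry'] (min_width=9, slack=3)
Line 8: ['banana'] (min_width=6, slack=6)
Line 9: ['purple'] (min_width=6, slack=6)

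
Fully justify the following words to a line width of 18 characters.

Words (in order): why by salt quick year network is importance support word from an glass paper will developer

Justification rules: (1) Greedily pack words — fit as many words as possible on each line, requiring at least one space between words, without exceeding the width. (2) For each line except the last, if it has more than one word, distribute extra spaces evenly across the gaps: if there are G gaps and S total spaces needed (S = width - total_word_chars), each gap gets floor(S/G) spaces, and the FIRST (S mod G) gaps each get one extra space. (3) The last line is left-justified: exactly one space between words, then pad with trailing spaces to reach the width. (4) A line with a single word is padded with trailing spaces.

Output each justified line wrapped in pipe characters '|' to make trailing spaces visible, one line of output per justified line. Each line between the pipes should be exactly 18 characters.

Answer: |why  by salt quick|
|year   network  is|
|importance support|
|word from an glass|
|paper         will|
|developer         |

Derivation:
Line 1: ['why', 'by', 'salt', 'quick'] (min_width=17, slack=1)
Line 2: ['year', 'network', 'is'] (min_width=15, slack=3)
Line 3: ['importance', 'support'] (min_width=18, slack=0)
Line 4: ['word', 'from', 'an', 'glass'] (min_width=18, slack=0)
Line 5: ['paper', 'will'] (min_width=10, slack=8)
Line 6: ['developer'] (min_width=9, slack=9)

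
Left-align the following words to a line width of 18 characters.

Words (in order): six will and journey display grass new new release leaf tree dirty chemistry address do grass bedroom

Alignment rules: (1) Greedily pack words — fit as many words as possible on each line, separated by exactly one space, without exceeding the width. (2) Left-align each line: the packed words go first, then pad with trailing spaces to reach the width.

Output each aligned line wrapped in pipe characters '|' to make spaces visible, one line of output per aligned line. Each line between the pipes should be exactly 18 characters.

Line 1: ['six', 'will', 'and'] (min_width=12, slack=6)
Line 2: ['journey', 'display'] (min_width=15, slack=3)
Line 3: ['grass', 'new', 'new'] (min_width=13, slack=5)
Line 4: ['release', 'leaf', 'tree'] (min_width=17, slack=1)
Line 5: ['dirty', 'chemistry'] (min_width=15, slack=3)
Line 6: ['address', 'do', 'grass'] (min_width=16, slack=2)
Line 7: ['bedroom'] (min_width=7, slack=11)

Answer: |six will and      |
|journey display   |
|grass new new     |
|release leaf tree |
|dirty chemistry   |
|address do grass  |
|bedroom           |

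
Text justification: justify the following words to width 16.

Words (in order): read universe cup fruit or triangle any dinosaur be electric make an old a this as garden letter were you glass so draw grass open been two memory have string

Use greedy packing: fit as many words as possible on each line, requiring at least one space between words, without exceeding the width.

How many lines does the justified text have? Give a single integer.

Answer: 12

Derivation:
Line 1: ['read', 'universe'] (min_width=13, slack=3)
Line 2: ['cup', 'fruit', 'or'] (min_width=12, slack=4)
Line 3: ['triangle', 'any'] (min_width=12, slack=4)
Line 4: ['dinosaur', 'be'] (min_width=11, slack=5)
Line 5: ['electric', 'make', 'an'] (min_width=16, slack=0)
Line 6: ['old', 'a', 'this', 'as'] (min_width=13, slack=3)
Line 7: ['garden', 'letter'] (min_width=13, slack=3)
Line 8: ['were', 'you', 'glass'] (min_width=14, slack=2)
Line 9: ['so', 'draw', 'grass'] (min_width=13, slack=3)
Line 10: ['open', 'been', 'two'] (min_width=13, slack=3)
Line 11: ['memory', 'have'] (min_width=11, slack=5)
Line 12: ['string'] (min_width=6, slack=10)
Total lines: 12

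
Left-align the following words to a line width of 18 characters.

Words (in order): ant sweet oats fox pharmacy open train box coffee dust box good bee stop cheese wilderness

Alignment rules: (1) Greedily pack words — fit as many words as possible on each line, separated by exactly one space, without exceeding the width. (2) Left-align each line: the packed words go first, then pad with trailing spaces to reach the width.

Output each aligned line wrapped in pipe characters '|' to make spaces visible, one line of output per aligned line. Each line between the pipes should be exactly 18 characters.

Line 1: ['ant', 'sweet', 'oats', 'fox'] (min_width=18, slack=0)
Line 2: ['pharmacy', 'open'] (min_width=13, slack=5)
Line 3: ['train', 'box', 'coffee'] (min_width=16, slack=2)
Line 4: ['dust', 'box', 'good', 'bee'] (min_width=17, slack=1)
Line 5: ['stop', 'cheese'] (min_width=11, slack=7)
Line 6: ['wilderness'] (min_width=10, slack=8)

Answer: |ant sweet oats fox|
|pharmacy open     |
|train box coffee  |
|dust box good bee |
|stop cheese       |
|wilderness        |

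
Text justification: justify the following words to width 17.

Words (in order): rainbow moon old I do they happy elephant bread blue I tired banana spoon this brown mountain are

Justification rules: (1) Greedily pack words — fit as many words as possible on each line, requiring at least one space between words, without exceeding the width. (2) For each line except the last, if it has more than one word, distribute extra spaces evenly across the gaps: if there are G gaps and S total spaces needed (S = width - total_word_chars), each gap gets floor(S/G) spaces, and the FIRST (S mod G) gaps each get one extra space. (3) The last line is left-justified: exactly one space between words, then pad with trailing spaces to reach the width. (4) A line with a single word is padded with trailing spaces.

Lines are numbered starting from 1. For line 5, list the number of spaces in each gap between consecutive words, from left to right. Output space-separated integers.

Answer: 1 1

Derivation:
Line 1: ['rainbow', 'moon', 'old'] (min_width=16, slack=1)
Line 2: ['I', 'do', 'they', 'happy'] (min_width=15, slack=2)
Line 3: ['elephant', 'bread'] (min_width=14, slack=3)
Line 4: ['blue', 'I', 'tired'] (min_width=12, slack=5)
Line 5: ['banana', 'spoon', 'this'] (min_width=17, slack=0)
Line 6: ['brown', 'mountain'] (min_width=14, slack=3)
Line 7: ['are'] (min_width=3, slack=14)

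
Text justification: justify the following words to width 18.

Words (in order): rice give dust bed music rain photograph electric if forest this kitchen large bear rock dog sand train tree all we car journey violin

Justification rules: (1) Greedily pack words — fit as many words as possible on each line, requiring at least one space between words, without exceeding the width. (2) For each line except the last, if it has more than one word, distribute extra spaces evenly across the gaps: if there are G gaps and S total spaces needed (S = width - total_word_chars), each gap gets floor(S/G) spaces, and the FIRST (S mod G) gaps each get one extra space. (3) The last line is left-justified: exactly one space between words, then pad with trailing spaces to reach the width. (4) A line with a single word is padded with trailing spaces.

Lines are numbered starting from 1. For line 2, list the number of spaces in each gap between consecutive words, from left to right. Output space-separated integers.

Answer: 9

Derivation:
Line 1: ['rice', 'give', 'dust', 'bed'] (min_width=18, slack=0)
Line 2: ['music', 'rain'] (min_width=10, slack=8)
Line 3: ['photograph'] (min_width=10, slack=8)
Line 4: ['electric', 'if', 'forest'] (min_width=18, slack=0)
Line 5: ['this', 'kitchen', 'large'] (min_width=18, slack=0)
Line 6: ['bear', 'rock', 'dog', 'sand'] (min_width=18, slack=0)
Line 7: ['train', 'tree', 'all', 'we'] (min_width=17, slack=1)
Line 8: ['car', 'journey', 'violin'] (min_width=18, slack=0)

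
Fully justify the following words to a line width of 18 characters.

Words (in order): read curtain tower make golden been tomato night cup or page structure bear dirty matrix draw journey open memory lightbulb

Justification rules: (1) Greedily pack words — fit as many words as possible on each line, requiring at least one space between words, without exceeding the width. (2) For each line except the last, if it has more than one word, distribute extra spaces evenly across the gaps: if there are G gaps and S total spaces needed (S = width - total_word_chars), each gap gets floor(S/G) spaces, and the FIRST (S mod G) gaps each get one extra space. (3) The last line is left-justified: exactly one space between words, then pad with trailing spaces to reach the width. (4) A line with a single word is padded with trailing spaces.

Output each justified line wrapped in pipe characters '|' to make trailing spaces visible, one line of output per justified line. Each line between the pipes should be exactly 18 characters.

Line 1: ['read', 'curtain', 'tower'] (min_width=18, slack=0)
Line 2: ['make', 'golden', 'been'] (min_width=16, slack=2)
Line 3: ['tomato', 'night', 'cup'] (min_width=16, slack=2)
Line 4: ['or', 'page', 'structure'] (min_width=17, slack=1)
Line 5: ['bear', 'dirty', 'matrix'] (min_width=17, slack=1)
Line 6: ['draw', 'journey', 'open'] (min_width=17, slack=1)
Line 7: ['memory', 'lightbulb'] (min_width=16, slack=2)

Answer: |read curtain tower|
|make  golden  been|
|tomato  night  cup|
|or  page structure|
|bear  dirty matrix|
|draw  journey open|
|memory lightbulb  |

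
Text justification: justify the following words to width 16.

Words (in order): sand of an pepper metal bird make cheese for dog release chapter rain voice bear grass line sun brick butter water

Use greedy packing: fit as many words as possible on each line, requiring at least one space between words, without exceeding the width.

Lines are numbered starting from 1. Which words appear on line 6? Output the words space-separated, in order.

Line 1: ['sand', 'of', 'an'] (min_width=10, slack=6)
Line 2: ['pepper', 'metal'] (min_width=12, slack=4)
Line 3: ['bird', 'make', 'cheese'] (min_width=16, slack=0)
Line 4: ['for', 'dog', 'release'] (min_width=15, slack=1)
Line 5: ['chapter', 'rain'] (min_width=12, slack=4)
Line 6: ['voice', 'bear', 'grass'] (min_width=16, slack=0)
Line 7: ['line', 'sun', 'brick'] (min_width=14, slack=2)
Line 8: ['butter', 'water'] (min_width=12, slack=4)

Answer: voice bear grass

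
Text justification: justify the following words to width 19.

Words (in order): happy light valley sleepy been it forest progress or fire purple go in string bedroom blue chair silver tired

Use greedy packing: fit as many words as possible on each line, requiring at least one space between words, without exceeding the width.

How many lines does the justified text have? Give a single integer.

Line 1: ['happy', 'light', 'valley'] (min_width=18, slack=1)
Line 2: ['sleepy', 'been', 'it'] (min_width=14, slack=5)
Line 3: ['forest', 'progress', 'or'] (min_width=18, slack=1)
Line 4: ['fire', 'purple', 'go', 'in'] (min_width=17, slack=2)
Line 5: ['string', 'bedroom', 'blue'] (min_width=19, slack=0)
Line 6: ['chair', 'silver', 'tired'] (min_width=18, slack=1)
Total lines: 6

Answer: 6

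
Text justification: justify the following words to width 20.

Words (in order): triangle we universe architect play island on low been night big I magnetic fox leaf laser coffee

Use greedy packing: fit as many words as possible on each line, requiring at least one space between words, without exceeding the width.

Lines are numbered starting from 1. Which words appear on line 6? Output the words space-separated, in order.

Line 1: ['triangle', 'we', 'universe'] (min_width=20, slack=0)
Line 2: ['architect', 'play'] (min_width=14, slack=6)
Line 3: ['island', 'on', 'low', 'been'] (min_width=18, slack=2)
Line 4: ['night', 'big', 'I', 'magnetic'] (min_width=20, slack=0)
Line 5: ['fox', 'leaf', 'laser'] (min_width=14, slack=6)
Line 6: ['coffee'] (min_width=6, slack=14)

Answer: coffee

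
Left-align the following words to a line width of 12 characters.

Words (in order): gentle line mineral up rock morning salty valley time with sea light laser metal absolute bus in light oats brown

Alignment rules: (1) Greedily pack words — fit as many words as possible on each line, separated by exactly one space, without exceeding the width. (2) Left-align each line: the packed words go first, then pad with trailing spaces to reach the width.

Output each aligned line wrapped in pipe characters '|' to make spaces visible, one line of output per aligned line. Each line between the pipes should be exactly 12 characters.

Line 1: ['gentle', 'line'] (min_width=11, slack=1)
Line 2: ['mineral', 'up'] (min_width=10, slack=2)
Line 3: ['rock', 'morning'] (min_width=12, slack=0)
Line 4: ['salty', 'valley'] (min_width=12, slack=0)
Line 5: ['time', 'with'] (min_width=9, slack=3)
Line 6: ['sea', 'light'] (min_width=9, slack=3)
Line 7: ['laser', 'metal'] (min_width=11, slack=1)
Line 8: ['absolute', 'bus'] (min_width=12, slack=0)
Line 9: ['in', 'light'] (min_width=8, slack=4)
Line 10: ['oats', 'brown'] (min_width=10, slack=2)

Answer: |gentle line |
|mineral up  |
|rock morning|
|salty valley|
|time with   |
|sea light   |
|laser metal |
|absolute bus|
|in light    |
|oats brown  |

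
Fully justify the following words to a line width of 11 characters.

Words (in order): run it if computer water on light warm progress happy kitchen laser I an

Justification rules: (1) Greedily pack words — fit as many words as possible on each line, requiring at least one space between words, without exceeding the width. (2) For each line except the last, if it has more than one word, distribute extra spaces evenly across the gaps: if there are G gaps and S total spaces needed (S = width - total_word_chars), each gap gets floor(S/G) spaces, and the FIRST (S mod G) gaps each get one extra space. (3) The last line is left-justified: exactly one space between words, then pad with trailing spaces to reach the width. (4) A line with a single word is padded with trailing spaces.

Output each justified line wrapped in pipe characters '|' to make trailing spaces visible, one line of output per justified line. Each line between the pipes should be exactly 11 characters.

Line 1: ['run', 'it', 'if'] (min_width=9, slack=2)
Line 2: ['computer'] (min_width=8, slack=3)
Line 3: ['water', 'on'] (min_width=8, slack=3)
Line 4: ['light', 'warm'] (min_width=10, slack=1)
Line 5: ['progress'] (min_width=8, slack=3)
Line 6: ['happy'] (min_width=5, slack=6)
Line 7: ['kitchen'] (min_width=7, slack=4)
Line 8: ['laser', 'I', 'an'] (min_width=10, slack=1)

Answer: |run  it  if|
|computer   |
|water    on|
|light  warm|
|progress   |
|happy      |
|kitchen    |
|laser I an |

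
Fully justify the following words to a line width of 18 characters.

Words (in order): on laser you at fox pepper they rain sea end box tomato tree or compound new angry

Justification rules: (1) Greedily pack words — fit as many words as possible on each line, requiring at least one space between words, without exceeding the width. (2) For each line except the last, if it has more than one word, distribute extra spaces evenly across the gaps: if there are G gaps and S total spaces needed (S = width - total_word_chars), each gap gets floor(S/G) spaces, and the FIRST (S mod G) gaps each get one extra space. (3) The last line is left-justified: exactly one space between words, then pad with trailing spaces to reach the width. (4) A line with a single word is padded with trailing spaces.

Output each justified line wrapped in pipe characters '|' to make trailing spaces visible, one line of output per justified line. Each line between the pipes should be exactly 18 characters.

Line 1: ['on', 'laser', 'you', 'at'] (min_width=15, slack=3)
Line 2: ['fox', 'pepper', 'they'] (min_width=15, slack=3)
Line 3: ['rain', 'sea', 'end', 'box'] (min_width=16, slack=2)
Line 4: ['tomato', 'tree', 'or'] (min_width=14, slack=4)
Line 5: ['compound', 'new', 'angry'] (min_width=18, slack=0)

Answer: |on  laser  you  at|
|fox   pepper  they|
|rain  sea  end box|
|tomato   tree   or|
|compound new angry|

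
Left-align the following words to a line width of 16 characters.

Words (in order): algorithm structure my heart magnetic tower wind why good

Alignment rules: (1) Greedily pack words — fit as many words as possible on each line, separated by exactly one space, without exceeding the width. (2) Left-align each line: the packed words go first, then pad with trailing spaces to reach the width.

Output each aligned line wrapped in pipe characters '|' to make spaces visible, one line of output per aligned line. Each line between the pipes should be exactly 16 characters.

Answer: |algorithm       |
|structure my    |
|heart magnetic  |
|tower wind why  |
|good            |

Derivation:
Line 1: ['algorithm'] (min_width=9, slack=7)
Line 2: ['structure', 'my'] (min_width=12, slack=4)
Line 3: ['heart', 'magnetic'] (min_width=14, slack=2)
Line 4: ['tower', 'wind', 'why'] (min_width=14, slack=2)
Line 5: ['good'] (min_width=4, slack=12)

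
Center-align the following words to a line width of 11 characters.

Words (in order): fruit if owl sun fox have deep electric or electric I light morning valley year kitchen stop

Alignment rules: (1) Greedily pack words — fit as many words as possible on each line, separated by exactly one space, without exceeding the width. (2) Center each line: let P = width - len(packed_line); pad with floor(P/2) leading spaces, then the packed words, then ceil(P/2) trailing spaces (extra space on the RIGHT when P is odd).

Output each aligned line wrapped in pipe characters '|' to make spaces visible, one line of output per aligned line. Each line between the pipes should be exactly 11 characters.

Answer: | fruit if  |
|owl sun fox|
| have deep |
|electric or|
|electric I |
|   light   |
|  morning  |
|valley year|
|  kitchen  |
|   stop    |

Derivation:
Line 1: ['fruit', 'if'] (min_width=8, slack=3)
Line 2: ['owl', 'sun', 'fox'] (min_width=11, slack=0)
Line 3: ['have', 'deep'] (min_width=9, slack=2)
Line 4: ['electric', 'or'] (min_width=11, slack=0)
Line 5: ['electric', 'I'] (min_width=10, slack=1)
Line 6: ['light'] (min_width=5, slack=6)
Line 7: ['morning'] (min_width=7, slack=4)
Line 8: ['valley', 'year'] (min_width=11, slack=0)
Line 9: ['kitchen'] (min_width=7, slack=4)
Line 10: ['stop'] (min_width=4, slack=7)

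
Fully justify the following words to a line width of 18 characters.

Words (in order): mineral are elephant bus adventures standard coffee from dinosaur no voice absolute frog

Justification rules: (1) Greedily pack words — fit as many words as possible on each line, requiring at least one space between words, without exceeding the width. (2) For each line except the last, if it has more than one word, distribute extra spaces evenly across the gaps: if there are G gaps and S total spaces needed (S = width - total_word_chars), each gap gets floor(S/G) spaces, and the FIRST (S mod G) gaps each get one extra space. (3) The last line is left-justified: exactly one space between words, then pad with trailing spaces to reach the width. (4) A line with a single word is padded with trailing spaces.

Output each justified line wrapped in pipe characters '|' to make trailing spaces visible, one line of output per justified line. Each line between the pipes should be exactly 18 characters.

Answer: |mineral        are|
|elephant       bus|
|adventures        |
|standard    coffee|
|from  dinosaur  no|
|voice     absolute|
|frog              |

Derivation:
Line 1: ['mineral', 'are'] (min_width=11, slack=7)
Line 2: ['elephant', 'bus'] (min_width=12, slack=6)
Line 3: ['adventures'] (min_width=10, slack=8)
Line 4: ['standard', 'coffee'] (min_width=15, slack=3)
Line 5: ['from', 'dinosaur', 'no'] (min_width=16, slack=2)
Line 6: ['voice', 'absolute'] (min_width=14, slack=4)
Line 7: ['frog'] (min_width=4, slack=14)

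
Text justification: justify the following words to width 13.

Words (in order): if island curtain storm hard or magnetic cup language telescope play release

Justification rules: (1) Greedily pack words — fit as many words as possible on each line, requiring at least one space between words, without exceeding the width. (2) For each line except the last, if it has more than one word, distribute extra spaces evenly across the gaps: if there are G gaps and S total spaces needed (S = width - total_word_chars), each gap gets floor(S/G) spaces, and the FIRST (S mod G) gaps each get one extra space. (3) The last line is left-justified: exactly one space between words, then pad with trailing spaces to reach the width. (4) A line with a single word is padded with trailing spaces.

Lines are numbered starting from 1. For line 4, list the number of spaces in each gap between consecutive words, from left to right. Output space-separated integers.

Line 1: ['if', 'island'] (min_width=9, slack=4)
Line 2: ['curtain', 'storm'] (min_width=13, slack=0)
Line 3: ['hard', 'or'] (min_width=7, slack=6)
Line 4: ['magnetic', 'cup'] (min_width=12, slack=1)
Line 5: ['language'] (min_width=8, slack=5)
Line 6: ['telescope'] (min_width=9, slack=4)
Line 7: ['play', 'release'] (min_width=12, slack=1)

Answer: 2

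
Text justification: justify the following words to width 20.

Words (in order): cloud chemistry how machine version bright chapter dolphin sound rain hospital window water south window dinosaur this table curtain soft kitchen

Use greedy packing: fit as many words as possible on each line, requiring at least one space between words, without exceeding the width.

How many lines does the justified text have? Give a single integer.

Answer: 8

Derivation:
Line 1: ['cloud', 'chemistry', 'how'] (min_width=19, slack=1)
Line 2: ['machine', 'version'] (min_width=15, slack=5)
Line 3: ['bright', 'chapter'] (min_width=14, slack=6)
Line 4: ['dolphin', 'sound', 'rain'] (min_width=18, slack=2)
Line 5: ['hospital', 'window'] (min_width=15, slack=5)
Line 6: ['water', 'south', 'window'] (min_width=18, slack=2)
Line 7: ['dinosaur', 'this', 'table'] (min_width=19, slack=1)
Line 8: ['curtain', 'soft', 'kitchen'] (min_width=20, slack=0)
Total lines: 8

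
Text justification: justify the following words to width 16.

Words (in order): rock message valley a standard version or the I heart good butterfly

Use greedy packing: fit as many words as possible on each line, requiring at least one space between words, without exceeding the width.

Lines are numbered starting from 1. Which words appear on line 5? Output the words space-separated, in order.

Answer: good butterfly

Derivation:
Line 1: ['rock', 'message'] (min_width=12, slack=4)
Line 2: ['valley', 'a'] (min_width=8, slack=8)
Line 3: ['standard', 'version'] (min_width=16, slack=0)
Line 4: ['or', 'the', 'I', 'heart'] (min_width=14, slack=2)
Line 5: ['good', 'butterfly'] (min_width=14, slack=2)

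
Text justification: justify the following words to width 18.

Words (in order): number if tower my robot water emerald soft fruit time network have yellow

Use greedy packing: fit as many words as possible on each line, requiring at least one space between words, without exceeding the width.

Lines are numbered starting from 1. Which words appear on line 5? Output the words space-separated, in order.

Line 1: ['number', 'if', 'tower', 'my'] (min_width=18, slack=0)
Line 2: ['robot', 'water'] (min_width=11, slack=7)
Line 3: ['emerald', 'soft', 'fruit'] (min_width=18, slack=0)
Line 4: ['time', 'network', 'have'] (min_width=17, slack=1)
Line 5: ['yellow'] (min_width=6, slack=12)

Answer: yellow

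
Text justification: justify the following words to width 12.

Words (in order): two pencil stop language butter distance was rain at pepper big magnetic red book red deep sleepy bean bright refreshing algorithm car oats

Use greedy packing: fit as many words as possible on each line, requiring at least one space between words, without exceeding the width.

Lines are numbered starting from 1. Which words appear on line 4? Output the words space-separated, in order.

Answer: butter

Derivation:
Line 1: ['two', 'pencil'] (min_width=10, slack=2)
Line 2: ['stop'] (min_width=4, slack=8)
Line 3: ['language'] (min_width=8, slack=4)
Line 4: ['butter'] (min_width=6, slack=6)
Line 5: ['distance', 'was'] (min_width=12, slack=0)
Line 6: ['rain', 'at'] (min_width=7, slack=5)
Line 7: ['pepper', 'big'] (min_width=10, slack=2)
Line 8: ['magnetic', 'red'] (min_width=12, slack=0)
Line 9: ['book', 'red'] (min_width=8, slack=4)
Line 10: ['deep', 'sleepy'] (min_width=11, slack=1)
Line 11: ['bean', 'bright'] (min_width=11, slack=1)
Line 12: ['refreshing'] (min_width=10, slack=2)
Line 13: ['algorithm'] (min_width=9, slack=3)
Line 14: ['car', 'oats'] (min_width=8, slack=4)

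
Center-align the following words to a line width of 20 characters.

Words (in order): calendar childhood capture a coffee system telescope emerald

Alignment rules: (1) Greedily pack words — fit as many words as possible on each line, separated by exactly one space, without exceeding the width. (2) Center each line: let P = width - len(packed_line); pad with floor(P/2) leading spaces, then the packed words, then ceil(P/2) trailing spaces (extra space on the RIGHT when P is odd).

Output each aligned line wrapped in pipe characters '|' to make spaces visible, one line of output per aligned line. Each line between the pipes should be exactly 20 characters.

Line 1: ['calendar', 'childhood'] (min_width=18, slack=2)
Line 2: ['capture', 'a', 'coffee'] (min_width=16, slack=4)
Line 3: ['system', 'telescope'] (min_width=16, slack=4)
Line 4: ['emerald'] (min_width=7, slack=13)

Answer: | calendar childhood |
|  capture a coffee  |
|  system telescope  |
|      emerald       |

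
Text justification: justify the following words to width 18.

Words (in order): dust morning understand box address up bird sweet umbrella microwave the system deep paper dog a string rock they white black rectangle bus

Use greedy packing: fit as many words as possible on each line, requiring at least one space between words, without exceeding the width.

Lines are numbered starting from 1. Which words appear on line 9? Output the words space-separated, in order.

Answer: rectangle bus

Derivation:
Line 1: ['dust', 'morning'] (min_width=12, slack=6)
Line 2: ['understand', 'box'] (min_width=14, slack=4)
Line 3: ['address', 'up', 'bird'] (min_width=15, slack=3)
Line 4: ['sweet', 'umbrella'] (min_width=14, slack=4)
Line 5: ['microwave', 'the'] (min_width=13, slack=5)
Line 6: ['system', 'deep', 'paper'] (min_width=17, slack=1)
Line 7: ['dog', 'a', 'string', 'rock'] (min_width=17, slack=1)
Line 8: ['they', 'white', 'black'] (min_width=16, slack=2)
Line 9: ['rectangle', 'bus'] (min_width=13, slack=5)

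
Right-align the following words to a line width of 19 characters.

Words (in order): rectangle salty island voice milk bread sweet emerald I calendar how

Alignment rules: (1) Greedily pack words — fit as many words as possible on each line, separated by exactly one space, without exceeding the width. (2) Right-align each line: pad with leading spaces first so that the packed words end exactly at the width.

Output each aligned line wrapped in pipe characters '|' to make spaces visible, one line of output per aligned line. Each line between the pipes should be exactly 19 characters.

Line 1: ['rectangle', 'salty'] (min_width=15, slack=4)
Line 2: ['island', 'voice', 'milk'] (min_width=17, slack=2)
Line 3: ['bread', 'sweet', 'emerald'] (min_width=19, slack=0)
Line 4: ['I', 'calendar', 'how'] (min_width=14, slack=5)

Answer: |    rectangle salty|
|  island voice milk|
|bread sweet emerald|
|     I calendar how|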